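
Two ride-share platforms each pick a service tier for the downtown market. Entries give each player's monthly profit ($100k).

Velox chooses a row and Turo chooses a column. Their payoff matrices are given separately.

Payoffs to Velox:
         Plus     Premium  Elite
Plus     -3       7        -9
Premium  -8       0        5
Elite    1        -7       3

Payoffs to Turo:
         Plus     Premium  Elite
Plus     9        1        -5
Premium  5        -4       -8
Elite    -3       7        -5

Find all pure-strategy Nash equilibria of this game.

Velox against Plus: payoffs -3, -8, 1 → best response Elite.
Velox against Premium: payoffs 7, 0, -7 → best response Plus.
Velox against Elite: payoffs -9, 5, 3 → best response Premium.
Turo against Plus: payoffs 9, 1, -5 → best response Plus.
Turo against Premium: payoffs 5, -4, -8 → best response Plus.
Turo against Elite: payoffs -3, 7, -5 → best response Premium.
No profile is a mutual best response for all players.

none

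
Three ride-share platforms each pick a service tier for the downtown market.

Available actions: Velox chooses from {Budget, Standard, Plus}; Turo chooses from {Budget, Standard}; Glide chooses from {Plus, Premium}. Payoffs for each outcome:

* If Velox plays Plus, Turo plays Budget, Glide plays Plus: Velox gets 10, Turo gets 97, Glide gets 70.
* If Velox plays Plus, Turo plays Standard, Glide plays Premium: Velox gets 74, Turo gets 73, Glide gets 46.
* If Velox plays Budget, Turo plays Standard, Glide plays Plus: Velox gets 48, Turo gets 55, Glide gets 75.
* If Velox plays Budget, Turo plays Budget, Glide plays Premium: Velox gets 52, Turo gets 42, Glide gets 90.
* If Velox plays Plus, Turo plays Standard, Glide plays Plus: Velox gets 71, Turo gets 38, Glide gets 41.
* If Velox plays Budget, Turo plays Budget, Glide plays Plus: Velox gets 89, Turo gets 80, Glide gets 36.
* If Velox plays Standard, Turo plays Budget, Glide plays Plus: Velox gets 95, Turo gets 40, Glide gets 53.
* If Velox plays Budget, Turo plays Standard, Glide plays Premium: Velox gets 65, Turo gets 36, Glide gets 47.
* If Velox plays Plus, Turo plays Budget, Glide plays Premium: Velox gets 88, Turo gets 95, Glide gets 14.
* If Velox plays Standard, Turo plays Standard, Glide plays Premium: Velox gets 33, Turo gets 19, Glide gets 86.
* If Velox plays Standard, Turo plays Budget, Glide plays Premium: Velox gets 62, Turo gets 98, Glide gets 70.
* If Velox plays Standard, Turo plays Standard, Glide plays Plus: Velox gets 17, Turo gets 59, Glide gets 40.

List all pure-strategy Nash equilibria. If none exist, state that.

Velox against (Budget, Plus): payoffs 89, 95, 10 → best response Standard.
Velox against (Budget, Premium): payoffs 52, 62, 88 → best response Plus.
Velox against (Standard, Plus): payoffs 48, 17, 71 → best response Plus.
Velox against (Standard, Premium): payoffs 65, 33, 74 → best response Plus.
Turo against (Budget, Plus): payoffs 80, 55 → best response Budget.
Turo against (Budget, Premium): payoffs 42, 36 → best response Budget.
Turo against (Standard, Plus): payoffs 40, 59 → best response Standard.
Turo against (Standard, Premium): payoffs 98, 19 → best response Budget.
Turo against (Plus, Plus): payoffs 97, 38 → best response Budget.
Turo against (Plus, Premium): payoffs 95, 73 → best response Budget.
Glide against (Budget, Budget): payoffs 36, 90 → best response Premium.
Glide against (Budget, Standard): payoffs 75, 47 → best response Plus.
Glide against (Standard, Budget): payoffs 53, 70 → best response Premium.
Glide against (Standard, Standard): payoffs 40, 86 → best response Premium.
Glide against (Plus, Budget): payoffs 70, 14 → best response Plus.
Glide against (Plus, Standard): payoffs 41, 46 → best response Premium.
No profile is a mutual best response for all players.

No pure-strategy Nash equilibrium.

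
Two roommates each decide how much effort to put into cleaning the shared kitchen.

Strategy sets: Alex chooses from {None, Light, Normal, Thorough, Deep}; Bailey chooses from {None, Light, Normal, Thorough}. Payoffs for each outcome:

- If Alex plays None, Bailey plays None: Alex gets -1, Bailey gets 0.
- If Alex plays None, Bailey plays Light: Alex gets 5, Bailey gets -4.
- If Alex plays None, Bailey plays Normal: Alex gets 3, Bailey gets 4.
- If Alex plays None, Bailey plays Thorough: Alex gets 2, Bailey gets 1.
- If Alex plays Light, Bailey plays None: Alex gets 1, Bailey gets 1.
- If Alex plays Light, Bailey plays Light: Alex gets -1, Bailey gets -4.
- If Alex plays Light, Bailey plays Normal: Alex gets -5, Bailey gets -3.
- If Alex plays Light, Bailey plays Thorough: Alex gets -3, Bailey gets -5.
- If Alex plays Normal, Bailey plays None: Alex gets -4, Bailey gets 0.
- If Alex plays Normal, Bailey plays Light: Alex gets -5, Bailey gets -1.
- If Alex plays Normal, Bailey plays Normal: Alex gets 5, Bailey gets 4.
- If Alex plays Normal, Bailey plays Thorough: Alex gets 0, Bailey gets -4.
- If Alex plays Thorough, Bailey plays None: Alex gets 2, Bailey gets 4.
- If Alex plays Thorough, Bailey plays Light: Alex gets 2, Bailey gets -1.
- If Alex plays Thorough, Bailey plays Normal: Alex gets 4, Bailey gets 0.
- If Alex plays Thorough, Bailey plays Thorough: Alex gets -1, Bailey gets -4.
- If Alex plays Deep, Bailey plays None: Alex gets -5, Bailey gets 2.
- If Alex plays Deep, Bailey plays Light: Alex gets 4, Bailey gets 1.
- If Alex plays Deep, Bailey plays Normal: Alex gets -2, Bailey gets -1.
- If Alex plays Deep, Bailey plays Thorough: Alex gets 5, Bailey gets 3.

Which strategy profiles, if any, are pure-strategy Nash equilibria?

Alex against None: payoffs -1, 1, -4, 2, -5 → best response Thorough.
Alex against Light: payoffs 5, -1, -5, 2, 4 → best response None.
Alex against Normal: payoffs 3, -5, 5, 4, -2 → best response Normal.
Alex against Thorough: payoffs 2, -3, 0, -1, 5 → best response Deep.
Bailey against None: payoffs 0, -4, 4, 1 → best response Normal.
Bailey against Light: payoffs 1, -4, -3, -5 → best response None.
Bailey against Normal: payoffs 0, -1, 4, -4 → best response Normal.
Bailey against Thorough: payoffs 4, -1, 0, -4 → best response None.
Bailey against Deep: payoffs 2, 1, -1, 3 → best response Thorough.
Mutual best responses: (Normal, Normal); (Thorough, None); (Deep, Thorough).

(Normal, Normal) and (Thorough, None) and (Deep, Thorough)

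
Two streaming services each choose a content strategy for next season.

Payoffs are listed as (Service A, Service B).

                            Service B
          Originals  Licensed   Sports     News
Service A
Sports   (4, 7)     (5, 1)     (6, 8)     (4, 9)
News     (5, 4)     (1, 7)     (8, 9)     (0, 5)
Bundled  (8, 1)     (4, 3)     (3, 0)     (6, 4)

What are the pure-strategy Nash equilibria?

Pure-strategy Nash equilibria: (News, Sports), (Bundled, News)

Service A against Originals: payoffs 4, 5, 8 → best response Bundled.
Service A against Licensed: payoffs 5, 1, 4 → best response Sports.
Service A against Sports: payoffs 6, 8, 3 → best response News.
Service A against News: payoffs 4, 0, 6 → best response Bundled.
Service B against Sports: payoffs 7, 1, 8, 9 → best response News.
Service B against News: payoffs 4, 7, 9, 5 → best response Sports.
Service B against Bundled: payoffs 1, 3, 0, 4 → best response News.
Mutual best responses: (News, Sports); (Bundled, News).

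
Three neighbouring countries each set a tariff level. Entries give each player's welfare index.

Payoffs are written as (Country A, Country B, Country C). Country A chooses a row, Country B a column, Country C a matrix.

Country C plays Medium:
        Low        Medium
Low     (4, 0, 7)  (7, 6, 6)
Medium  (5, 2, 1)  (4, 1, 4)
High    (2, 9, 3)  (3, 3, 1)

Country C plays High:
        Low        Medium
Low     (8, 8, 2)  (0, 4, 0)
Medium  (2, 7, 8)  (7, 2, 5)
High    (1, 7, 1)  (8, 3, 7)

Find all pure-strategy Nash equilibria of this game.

Country A against (Low, Medium): payoffs 4, 5, 2 → best response Medium.
Country A against (Low, High): payoffs 8, 2, 1 → best response Low.
Country A against (Medium, Medium): payoffs 7, 4, 3 → best response Low.
Country A against (Medium, High): payoffs 0, 7, 8 → best response High.
Country B against (Low, Medium): payoffs 0, 6 → best response Medium.
Country B against (Low, High): payoffs 8, 4 → best response Low.
Country B against (Medium, Medium): payoffs 2, 1 → best response Low.
Country B against (Medium, High): payoffs 7, 2 → best response Low.
Country B against (High, Medium): payoffs 9, 3 → best response Low.
Country B against (High, High): payoffs 7, 3 → best response Low.
Country C against (Low, Low): payoffs 7, 2 → best response Medium.
Country C against (Low, Medium): payoffs 6, 0 → best response Medium.
Country C against (Medium, Low): payoffs 1, 8 → best response High.
Country C against (Medium, Medium): payoffs 4, 5 → best response High.
Country C against (High, Low): payoffs 3, 1 → best response Medium.
Country C against (High, Medium): payoffs 1, 7 → best response High.
Mutual best responses: (Low, Medium, Medium).

Pure NE: (Low, Medium, Medium)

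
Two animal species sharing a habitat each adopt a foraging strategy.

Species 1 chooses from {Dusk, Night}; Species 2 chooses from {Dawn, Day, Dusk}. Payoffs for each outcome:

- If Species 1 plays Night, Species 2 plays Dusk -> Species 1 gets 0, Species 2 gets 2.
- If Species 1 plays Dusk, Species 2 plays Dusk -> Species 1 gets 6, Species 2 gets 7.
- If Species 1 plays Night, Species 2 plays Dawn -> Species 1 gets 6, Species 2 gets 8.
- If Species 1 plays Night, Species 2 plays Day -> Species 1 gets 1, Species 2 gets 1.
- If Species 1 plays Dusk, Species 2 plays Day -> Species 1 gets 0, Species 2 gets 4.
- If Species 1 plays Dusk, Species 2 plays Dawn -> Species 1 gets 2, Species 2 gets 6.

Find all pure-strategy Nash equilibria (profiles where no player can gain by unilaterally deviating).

(Dusk, Dawn): Species 1 can switch to Night (2 → 6). Not NE.
(Dusk, Day): Species 1 can switch to Night (0 → 1). Not NE.
(Dusk, Dusk): Species 1 gets 6, best alternative 0; Species 2 gets 7, best alternative 6. No profitable deviation — NE.
(Night, Dawn): Species 1 gets 6, best alternative 2; Species 2 gets 8, best alternative 2. No profitable deviation — NE.
(Night, Day): Species 2 can switch to Dawn (1 → 8). Not NE.
(Night, Dusk): Species 1 can switch to Dusk (0 → 6). Not NE.

The pure Nash equilibria are (Dusk, Dusk), (Night, Dawn).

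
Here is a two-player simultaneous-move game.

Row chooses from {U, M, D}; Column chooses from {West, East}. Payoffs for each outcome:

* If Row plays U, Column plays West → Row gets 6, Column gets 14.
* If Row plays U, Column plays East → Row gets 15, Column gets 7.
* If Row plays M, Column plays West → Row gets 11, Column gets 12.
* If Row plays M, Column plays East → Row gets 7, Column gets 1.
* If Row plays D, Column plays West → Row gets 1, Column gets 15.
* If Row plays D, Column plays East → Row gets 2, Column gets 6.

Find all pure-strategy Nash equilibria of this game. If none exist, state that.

(M, West)

Row against West: payoffs 6, 11, 1 → best response M.
Row against East: payoffs 15, 7, 2 → best response U.
Column against U: payoffs 14, 7 → best response West.
Column against M: payoffs 12, 1 → best response West.
Column against D: payoffs 15, 6 → best response West.
Mutual best responses: (M, West).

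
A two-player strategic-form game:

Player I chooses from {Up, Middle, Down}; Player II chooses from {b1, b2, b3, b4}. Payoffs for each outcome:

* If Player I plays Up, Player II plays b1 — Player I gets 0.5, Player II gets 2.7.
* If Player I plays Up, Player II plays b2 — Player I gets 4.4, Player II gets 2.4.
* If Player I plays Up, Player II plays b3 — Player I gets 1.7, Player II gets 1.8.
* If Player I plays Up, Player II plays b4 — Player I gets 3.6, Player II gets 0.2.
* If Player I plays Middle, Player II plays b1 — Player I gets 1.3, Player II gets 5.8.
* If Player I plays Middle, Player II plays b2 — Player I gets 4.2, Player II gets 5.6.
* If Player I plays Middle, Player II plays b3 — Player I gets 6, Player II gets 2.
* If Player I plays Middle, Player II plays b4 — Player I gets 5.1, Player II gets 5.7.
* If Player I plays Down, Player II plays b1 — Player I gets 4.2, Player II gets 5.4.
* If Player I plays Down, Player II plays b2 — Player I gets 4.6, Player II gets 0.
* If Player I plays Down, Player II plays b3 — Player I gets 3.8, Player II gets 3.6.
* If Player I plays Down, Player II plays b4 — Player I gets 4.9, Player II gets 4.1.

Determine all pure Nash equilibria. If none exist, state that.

Pure NE: (Down, b1)

Check each profile: it is a Nash equilibrium iff no player can strictly gain by switching unilaterally.
(Up, b1): Player I can switch to Middle (0.5 → 1.3). Not NE.
(Up, b2): Player I can switch to Down (4.4 → 4.6). Not NE.
(Up, b3): Player I can switch to Middle (1.7 → 6). Not NE.
(Up, b4): Player I can switch to Middle (3.6 → 5.1). Not NE.
(Middle, b1): Player I can switch to Down (1.3 → 4.2). Not NE.
(Middle, b2): Player I can switch to Up (4.2 → 4.4). Not NE.
(Middle, b3): Player II can switch to b1 (2 → 5.8). Not NE.
(Middle, b4): Player II can switch to b1 (5.7 → 5.8). Not NE.
(Down, b1): Player I gets 4.2, best alternative 1.3; Player II gets 5.4, best alternative 4.1. No profitable deviation — NE.
(The remaining 3 profiles each have a profitable deviation by the same check.)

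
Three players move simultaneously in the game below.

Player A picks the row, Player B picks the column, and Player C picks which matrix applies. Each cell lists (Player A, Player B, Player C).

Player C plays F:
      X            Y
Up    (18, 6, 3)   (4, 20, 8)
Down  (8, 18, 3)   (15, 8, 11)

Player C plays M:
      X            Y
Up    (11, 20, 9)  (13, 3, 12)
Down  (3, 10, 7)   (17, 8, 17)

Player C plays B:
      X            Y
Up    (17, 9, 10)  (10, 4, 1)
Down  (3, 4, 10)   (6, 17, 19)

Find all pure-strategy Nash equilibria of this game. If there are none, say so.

Check each profile: it is a Nash equilibrium iff no player can strictly gain by switching unilaterally.
(Up, X, F): Player B can switch to Y (6 → 20). Not NE.
(Up, X, M): Player C can switch to B (9 → 10). Not NE.
(Up, X, B): Player A gets 17, best alternative 3; Player B gets 9, best alternative 4; Player C gets 10, best alternative 9. No profitable deviation — NE.
(Up, Y, F): Player A can switch to Down (4 → 15). Not NE.
(Up, Y, M): Player A can switch to Down (13 → 17). Not NE.
(Up, Y, B): Player B can switch to X (4 → 9). Not NE.
(Down, X, F): Player A can switch to Up (8 → 18). Not NE.
(Down, X, M): Player A can switch to Up (3 → 11). Not NE.
(Down, X, B): Player A can switch to Up (3 → 17). Not NE.
(Down, Y, F): Player B can switch to X (8 → 18). Not NE.
(Down, Y, M): Player B can switch to X (8 → 10). Not NE.
(The remaining 1 profile has a profitable deviation by the same check.)

The unique pure-strategy Nash equilibrium is (Up, X, B).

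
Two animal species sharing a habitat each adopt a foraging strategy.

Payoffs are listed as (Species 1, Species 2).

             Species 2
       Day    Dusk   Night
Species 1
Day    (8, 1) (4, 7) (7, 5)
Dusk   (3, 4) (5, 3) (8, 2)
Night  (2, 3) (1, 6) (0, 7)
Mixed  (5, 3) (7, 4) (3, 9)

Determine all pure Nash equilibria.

Species 1 against Day: payoffs 8, 3, 2, 5 → best response Day.
Species 1 against Dusk: payoffs 4, 5, 1, 7 → best response Mixed.
Species 1 against Night: payoffs 7, 8, 0, 3 → best response Dusk.
Species 2 against Day: payoffs 1, 7, 5 → best response Dusk.
Species 2 against Dusk: payoffs 4, 3, 2 → best response Day.
Species 2 against Night: payoffs 3, 6, 7 → best response Night.
Species 2 against Mixed: payoffs 3, 4, 9 → best response Night.
No profile is a mutual best response for all players.

No pure-strategy Nash equilibrium.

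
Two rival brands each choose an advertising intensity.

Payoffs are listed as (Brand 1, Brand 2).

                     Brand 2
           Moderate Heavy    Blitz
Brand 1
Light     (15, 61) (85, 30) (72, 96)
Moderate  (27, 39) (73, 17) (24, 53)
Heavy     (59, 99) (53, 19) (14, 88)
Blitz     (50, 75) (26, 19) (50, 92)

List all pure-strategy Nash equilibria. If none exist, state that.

Check each profile: it is a Nash equilibrium iff no player can strictly gain by switching unilaterally.
(Light, Moderate): Brand 1 can switch to Moderate (15 → 27). Not NE.
(Light, Heavy): Brand 2 can switch to Moderate (30 → 61). Not NE.
(Light, Blitz): Brand 1 gets 72, best alternative 50; Brand 2 gets 96, best alternative 61. No profitable deviation — NE.
(Moderate, Moderate): Brand 1 can switch to Heavy (27 → 59). Not NE.
(Moderate, Heavy): Brand 1 can switch to Light (73 → 85). Not NE.
(Moderate, Blitz): Brand 1 can switch to Light (24 → 72). Not NE.
(Heavy, Moderate): Brand 1 gets 59, best alternative 50; Brand 2 gets 99, best alternative 88. No profitable deviation — NE.
(Heavy, Heavy): Brand 1 can switch to Light (53 → 85). Not NE.
(The remaining 4 profiles each have a profitable deviation by the same check.)

The pure Nash equilibria are (Light, Blitz), (Heavy, Moderate).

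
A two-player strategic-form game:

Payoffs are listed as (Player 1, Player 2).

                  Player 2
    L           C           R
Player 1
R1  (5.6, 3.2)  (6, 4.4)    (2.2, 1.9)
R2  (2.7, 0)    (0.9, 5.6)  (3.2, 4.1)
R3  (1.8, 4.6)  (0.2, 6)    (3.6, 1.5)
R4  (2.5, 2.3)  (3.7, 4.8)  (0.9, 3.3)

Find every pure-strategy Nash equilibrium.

(R1, C)

(R1, L): Player 2 can switch to C (3.2 → 4.4). Not NE.
(R1, C): Player 1 gets 6, best alternative 3.7; Player 2 gets 4.4, best alternative 3.2. No profitable deviation — NE.
(R1, R): Player 1 can switch to R2 (2.2 → 3.2). Not NE.
(R2, L): Player 1 can switch to R1 (2.7 → 5.6). Not NE.
(R2, C): Player 1 can switch to R1 (0.9 → 6). Not NE.
(R2, R): Player 1 can switch to R3 (3.2 → 3.6). Not NE.
(R3, L): Player 1 can switch to R1 (1.8 → 5.6). Not NE.
(R3, C): Player 1 can switch to R1 (0.2 → 6). Not NE.
(R3, R): Player 2 can switch to L (1.5 → 4.6). Not NE.
(R4, L): Player 1 can switch to R1 (2.5 → 5.6). Not NE.
(R4, C): Player 1 can switch to R1 (3.7 → 6). Not NE.
(The remaining 1 profile has a profitable deviation by the same check.)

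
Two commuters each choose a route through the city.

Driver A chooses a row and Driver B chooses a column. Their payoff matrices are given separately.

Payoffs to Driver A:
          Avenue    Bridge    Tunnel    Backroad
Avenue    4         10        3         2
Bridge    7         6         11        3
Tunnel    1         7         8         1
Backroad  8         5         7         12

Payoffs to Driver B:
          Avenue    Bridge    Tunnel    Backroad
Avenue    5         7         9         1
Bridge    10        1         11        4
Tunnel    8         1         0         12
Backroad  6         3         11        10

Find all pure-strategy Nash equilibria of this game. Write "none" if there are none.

(Avenue, Avenue): Driver A can switch to Bridge (4 → 7). Not NE.
(Avenue, Bridge): Driver B can switch to Tunnel (7 → 9). Not NE.
(Avenue, Tunnel): Driver A can switch to Bridge (3 → 11). Not NE.
(Avenue, Backroad): Driver A can switch to Bridge (2 → 3). Not NE.
(Bridge, Avenue): Driver A can switch to Backroad (7 → 8). Not NE.
(Bridge, Bridge): Driver A can switch to Avenue (6 → 10). Not NE.
(Bridge, Tunnel): Driver A gets 11, best alternative 8; Driver B gets 11, best alternative 10. No profitable deviation — NE.
(Bridge, Backroad): Driver A can switch to Backroad (3 → 12). Not NE.
(Tunnel, Avenue): Driver A can switch to Avenue (1 → 4). Not NE.
(Tunnel, Bridge): Driver A can switch to Avenue (7 → 10). Not NE.
(Tunnel, Tunnel): Driver A can switch to Bridge (8 → 11). Not NE.
(The remaining 5 profiles each have a profitable deviation by the same check.)

(Bridge, Tunnel)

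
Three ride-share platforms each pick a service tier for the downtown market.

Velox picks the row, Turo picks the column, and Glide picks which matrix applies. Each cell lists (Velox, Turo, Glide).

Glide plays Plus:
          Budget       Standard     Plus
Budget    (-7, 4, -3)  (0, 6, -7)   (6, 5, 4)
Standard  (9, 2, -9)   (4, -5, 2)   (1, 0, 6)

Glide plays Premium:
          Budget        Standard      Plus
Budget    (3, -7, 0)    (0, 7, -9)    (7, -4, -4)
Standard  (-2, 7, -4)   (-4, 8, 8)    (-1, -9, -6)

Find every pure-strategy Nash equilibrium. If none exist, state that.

none

Velox against (Budget, Plus): payoffs -7, 9 → best response Standard.
Velox against (Budget, Premium): payoffs 3, -2 → best response Budget.
Velox against (Standard, Plus): payoffs 0, 4 → best response Standard.
Velox against (Standard, Premium): payoffs 0, -4 → best response Budget.
Velox against (Plus, Plus): payoffs 6, 1 → best response Budget.
Velox against (Plus, Premium): payoffs 7, -1 → best response Budget.
Turo against (Budget, Plus): payoffs 4, 6, 5 → best response Standard.
Turo against (Budget, Premium): payoffs -7, 7, -4 → best response Standard.
Turo against (Standard, Plus): payoffs 2, -5, 0 → best response Budget.
Turo against (Standard, Premium): payoffs 7, 8, -9 → best response Standard.
Glide against (Budget, Budget): payoffs -3, 0 → best response Premium.
Glide against (Budget, Standard): payoffs -7, -9 → best response Plus.
Glide against (Budget, Plus): payoffs 4, -4 → best response Plus.
Glide against (Standard, Budget): payoffs -9, -4 → best response Premium.
Glide against (Standard, Standard): payoffs 2, 8 → best response Premium.
Glide against (Standard, Plus): payoffs 6, -6 → best response Plus.
No profile is a mutual best response for all players.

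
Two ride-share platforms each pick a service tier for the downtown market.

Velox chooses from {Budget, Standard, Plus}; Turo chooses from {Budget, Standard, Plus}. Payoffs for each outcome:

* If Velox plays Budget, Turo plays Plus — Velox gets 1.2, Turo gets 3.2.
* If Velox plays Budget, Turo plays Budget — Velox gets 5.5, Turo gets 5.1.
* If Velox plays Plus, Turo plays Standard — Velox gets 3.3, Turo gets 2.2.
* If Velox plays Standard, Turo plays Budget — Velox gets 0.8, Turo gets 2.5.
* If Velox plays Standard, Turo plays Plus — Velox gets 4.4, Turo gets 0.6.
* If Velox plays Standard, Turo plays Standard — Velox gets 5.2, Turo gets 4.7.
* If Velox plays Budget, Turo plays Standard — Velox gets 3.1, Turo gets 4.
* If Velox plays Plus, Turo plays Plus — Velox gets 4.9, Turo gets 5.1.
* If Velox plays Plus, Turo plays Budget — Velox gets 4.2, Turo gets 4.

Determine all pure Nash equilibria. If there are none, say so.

(Budget, Budget), (Standard, Standard), (Plus, Plus)

Velox against Budget: payoffs 5.5, 0.8, 4.2 → best response Budget.
Velox against Standard: payoffs 3.1, 5.2, 3.3 → best response Standard.
Velox against Plus: payoffs 1.2, 4.4, 4.9 → best response Plus.
Turo against Budget: payoffs 5.1, 4, 3.2 → best response Budget.
Turo against Standard: payoffs 2.5, 4.7, 0.6 → best response Standard.
Turo against Plus: payoffs 4, 2.2, 5.1 → best response Plus.
Mutual best responses: (Budget, Budget); (Standard, Standard); (Plus, Plus).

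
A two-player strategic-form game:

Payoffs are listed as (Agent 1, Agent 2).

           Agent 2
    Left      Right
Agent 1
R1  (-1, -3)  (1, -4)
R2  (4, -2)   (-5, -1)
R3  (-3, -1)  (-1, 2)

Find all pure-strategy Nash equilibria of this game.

none

(R1, Left): Agent 1 can switch to R2 (-1 → 4). Not NE.
(R1, Right): Agent 2 can switch to Left (-4 → -3). Not NE.
(R2, Left): Agent 2 can switch to Right (-2 → -1). Not NE.
(R2, Right): Agent 1 can switch to R1 (-5 → 1). Not NE.
(R3, Left): Agent 1 can switch to R1 (-3 → -1). Not NE.
(R3, Right): Agent 1 can switch to R1 (-1 → 1). Not NE.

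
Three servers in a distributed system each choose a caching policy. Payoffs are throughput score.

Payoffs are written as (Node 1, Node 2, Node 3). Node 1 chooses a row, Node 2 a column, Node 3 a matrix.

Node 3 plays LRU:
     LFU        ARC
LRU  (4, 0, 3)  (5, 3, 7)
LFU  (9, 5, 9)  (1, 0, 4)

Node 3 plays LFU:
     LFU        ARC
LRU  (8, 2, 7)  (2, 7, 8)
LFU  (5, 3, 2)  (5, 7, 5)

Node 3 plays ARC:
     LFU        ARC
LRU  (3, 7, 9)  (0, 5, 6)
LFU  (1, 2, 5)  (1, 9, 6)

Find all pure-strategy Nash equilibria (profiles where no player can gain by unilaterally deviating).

Mark each player's best response to every combination of opponents' strategies; a profile where every player is best-responding is a pure Nash equilibrium.
Node 1 against (LFU, LRU): payoffs 4, 9 → best response LFU.
Node 1 against (LFU, LFU): payoffs 8, 5 → best response LRU.
Node 1 against (LFU, ARC): payoffs 3, 1 → best response LRU.
Node 1 against (ARC, LRU): payoffs 5, 1 → best response LRU.
Node 1 against (ARC, LFU): payoffs 2, 5 → best response LFU.
Node 1 against (ARC, ARC): payoffs 0, 1 → best response LFU.
Node 2 against (LRU, LRU): payoffs 0, 3 → best response ARC.
Node 2 against (LRU, LFU): payoffs 2, 7 → best response ARC.
Node 2 against (LRU, ARC): payoffs 7, 5 → best response LFU.
Node 2 against (LFU, LRU): payoffs 5, 0 → best response LFU.
Node 2 against (LFU, LFU): payoffs 3, 7 → best response ARC.
Node 2 against (LFU, ARC): payoffs 2, 9 → best response ARC.
Node 3 against (LRU, LFU): payoffs 3, 7, 9 → best response ARC.
Node 3 against (LRU, ARC): payoffs 7, 8, 6 → best response LFU.
Node 3 against (LFU, LFU): payoffs 9, 2, 5 → best response LRU.
Node 3 against (LFU, ARC): payoffs 4, 5, 6 → best response ARC.
Mutual best responses: (LRU, LFU, ARC); (LFU, LFU, LRU); (LFU, ARC, ARC).

The pure Nash equilibria are (LRU, LFU, ARC) and (LFU, LFU, LRU) and (LFU, ARC, ARC).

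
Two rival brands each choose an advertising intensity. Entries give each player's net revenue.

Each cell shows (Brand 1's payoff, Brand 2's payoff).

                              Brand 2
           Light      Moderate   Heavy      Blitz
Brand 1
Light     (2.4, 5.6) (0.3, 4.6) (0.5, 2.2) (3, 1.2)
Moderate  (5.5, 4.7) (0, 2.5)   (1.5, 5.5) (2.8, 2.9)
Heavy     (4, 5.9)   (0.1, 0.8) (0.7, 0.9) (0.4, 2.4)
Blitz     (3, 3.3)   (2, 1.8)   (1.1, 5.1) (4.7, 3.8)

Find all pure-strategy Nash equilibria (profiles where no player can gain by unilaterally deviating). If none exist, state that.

Check each profile: it is a Nash equilibrium iff no player can strictly gain by switching unilaterally.
(Light, Light): Brand 1 can switch to Moderate (2.4 → 5.5). Not NE.
(Light, Moderate): Brand 1 can switch to Blitz (0.3 → 2). Not NE.
(Light, Heavy): Brand 1 can switch to Moderate (0.5 → 1.5). Not NE.
(Light, Blitz): Brand 1 can switch to Blitz (3 → 4.7). Not NE.
(Moderate, Light): Brand 2 can switch to Heavy (4.7 → 5.5). Not NE.
(Moderate, Moderate): Brand 1 can switch to Light (0 → 0.3). Not NE.
(Moderate, Heavy): Brand 1 gets 1.5, best alternative 1.1; Brand 2 gets 5.5, best alternative 4.7. No profitable deviation — NE.
(Moderate, Blitz): Brand 1 can switch to Light (2.8 → 3). Not NE.
(Heavy, Light): Brand 1 can switch to Moderate (4 → 5.5). Not NE.
(The remaining 7 profiles each have a profitable deviation by the same check.)

Pure NE: (Moderate, Heavy)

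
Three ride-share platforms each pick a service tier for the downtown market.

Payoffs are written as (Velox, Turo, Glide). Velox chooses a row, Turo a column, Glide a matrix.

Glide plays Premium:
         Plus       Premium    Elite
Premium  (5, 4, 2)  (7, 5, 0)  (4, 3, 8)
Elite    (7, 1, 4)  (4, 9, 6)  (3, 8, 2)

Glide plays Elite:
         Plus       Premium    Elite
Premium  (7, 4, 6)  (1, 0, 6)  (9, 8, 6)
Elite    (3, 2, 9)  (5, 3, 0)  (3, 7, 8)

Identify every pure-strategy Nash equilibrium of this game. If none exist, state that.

none

(Premium, Plus, Premium): Velox can switch to Elite (5 → 7). Not NE.
(Premium, Plus, Elite): Turo can switch to Elite (4 → 8). Not NE.
(Premium, Premium, Premium): Glide can switch to Elite (0 → 6). Not NE.
(Premium, Premium, Elite): Velox can switch to Elite (1 → 5). Not NE.
(Premium, Elite, Premium): Turo can switch to Plus (3 → 4). Not NE.
(Premium, Elite, Elite): Glide can switch to Premium (6 → 8). Not NE.
(Elite, Plus, Premium): Turo can switch to Premium (1 → 9). Not NE.
(Elite, Plus, Elite): Velox can switch to Premium (3 → 7). Not NE.
(Elite, Premium, Premium): Velox can switch to Premium (4 → 7). Not NE.
(Elite, Premium, Elite): Turo can switch to Elite (3 → 7). Not NE.
(The remaining 2 profiles each have a profitable deviation by the same check.)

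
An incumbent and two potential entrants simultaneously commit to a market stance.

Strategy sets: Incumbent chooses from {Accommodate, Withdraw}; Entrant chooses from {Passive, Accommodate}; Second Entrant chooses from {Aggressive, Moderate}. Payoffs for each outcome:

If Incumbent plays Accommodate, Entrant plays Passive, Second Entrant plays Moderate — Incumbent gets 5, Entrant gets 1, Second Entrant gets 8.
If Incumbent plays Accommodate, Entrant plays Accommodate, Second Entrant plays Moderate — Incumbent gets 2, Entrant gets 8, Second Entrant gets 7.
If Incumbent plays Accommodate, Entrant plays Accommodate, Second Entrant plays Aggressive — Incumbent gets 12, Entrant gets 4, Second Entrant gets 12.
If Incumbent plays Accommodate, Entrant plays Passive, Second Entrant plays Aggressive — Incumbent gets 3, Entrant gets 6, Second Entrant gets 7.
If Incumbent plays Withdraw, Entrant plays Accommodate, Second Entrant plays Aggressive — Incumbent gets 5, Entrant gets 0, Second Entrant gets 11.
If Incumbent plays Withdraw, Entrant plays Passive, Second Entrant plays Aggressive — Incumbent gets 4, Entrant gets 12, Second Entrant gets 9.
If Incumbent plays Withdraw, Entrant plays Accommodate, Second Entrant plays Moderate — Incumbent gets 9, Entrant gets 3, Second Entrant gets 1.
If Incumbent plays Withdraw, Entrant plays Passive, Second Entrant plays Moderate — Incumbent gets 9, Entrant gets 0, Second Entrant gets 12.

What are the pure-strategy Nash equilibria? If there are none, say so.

Incumbent against (Passive, Aggressive): payoffs 3, 4 → best response Withdraw.
Incumbent against (Passive, Moderate): payoffs 5, 9 → best response Withdraw.
Incumbent against (Accommodate, Aggressive): payoffs 12, 5 → best response Accommodate.
Incumbent against (Accommodate, Moderate): payoffs 2, 9 → best response Withdraw.
Entrant against (Accommodate, Aggressive): payoffs 6, 4 → best response Passive.
Entrant against (Accommodate, Moderate): payoffs 1, 8 → best response Accommodate.
Entrant against (Withdraw, Aggressive): payoffs 12, 0 → best response Passive.
Entrant against (Withdraw, Moderate): payoffs 0, 3 → best response Accommodate.
Second Entrant against (Accommodate, Passive): payoffs 7, 8 → best response Moderate.
Second Entrant against (Accommodate, Accommodate): payoffs 12, 7 → best response Aggressive.
Second Entrant against (Withdraw, Passive): payoffs 9, 12 → best response Moderate.
Second Entrant against (Withdraw, Accommodate): payoffs 11, 1 → best response Aggressive.
No profile is a mutual best response for all players.

none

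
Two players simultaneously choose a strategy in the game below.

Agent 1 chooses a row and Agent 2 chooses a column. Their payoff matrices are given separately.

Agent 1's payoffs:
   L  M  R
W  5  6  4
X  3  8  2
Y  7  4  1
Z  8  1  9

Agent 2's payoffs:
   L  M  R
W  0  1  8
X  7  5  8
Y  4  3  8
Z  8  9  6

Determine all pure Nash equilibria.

(W, L): Agent 1 can switch to Y (5 → 7). Not NE.
(W, M): Agent 1 can switch to X (6 → 8). Not NE.
(W, R): Agent 1 can switch to Z (4 → 9). Not NE.
(X, L): Agent 1 can switch to W (3 → 5). Not NE.
(X, M): Agent 2 can switch to L (5 → 7). Not NE.
(X, R): Agent 1 can switch to W (2 → 4). Not NE.
(Y, L): Agent 1 can switch to Z (7 → 8). Not NE.
(Y, M): Agent 1 can switch to W (4 → 6). Not NE.
(Y, R): Agent 1 can switch to W (1 → 4). Not NE.
(Z, L): Agent 2 can switch to M (8 → 9). Not NE.
(The remaining 2 profiles each have a profitable deviation by the same check.)

No pure-strategy Nash equilibrium.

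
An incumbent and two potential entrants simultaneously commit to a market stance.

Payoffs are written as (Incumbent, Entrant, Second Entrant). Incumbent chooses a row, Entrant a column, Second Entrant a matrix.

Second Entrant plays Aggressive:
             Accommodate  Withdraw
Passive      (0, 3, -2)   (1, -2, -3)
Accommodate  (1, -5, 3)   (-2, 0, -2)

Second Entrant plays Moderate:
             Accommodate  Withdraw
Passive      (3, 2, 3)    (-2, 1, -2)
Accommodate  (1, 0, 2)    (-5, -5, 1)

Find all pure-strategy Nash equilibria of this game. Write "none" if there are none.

The unique pure-strategy Nash equilibrium is (Passive, Accommodate, Moderate).

(Passive, Accommodate, Aggressive): Incumbent can switch to Accommodate (0 → 1). Not NE.
(Passive, Accommodate, Moderate): Incumbent gets 3, best alternative 1; Entrant gets 2, best alternative 1; Second Entrant gets 3, best alternative -2. No profitable deviation — NE.
(Passive, Withdraw, Aggressive): Entrant can switch to Accommodate (-2 → 3). Not NE.
(Passive, Withdraw, Moderate): Entrant can switch to Accommodate (1 → 2). Not NE.
(Accommodate, Accommodate, Aggressive): Entrant can switch to Withdraw (-5 → 0). Not NE.
(Accommodate, Accommodate, Moderate): Incumbent can switch to Passive (1 → 3). Not NE.
(Accommodate, Withdraw, Aggressive): Incumbent can switch to Passive (-2 → 1). Not NE.
(The remaining 1 profile has a profitable deviation by the same check.)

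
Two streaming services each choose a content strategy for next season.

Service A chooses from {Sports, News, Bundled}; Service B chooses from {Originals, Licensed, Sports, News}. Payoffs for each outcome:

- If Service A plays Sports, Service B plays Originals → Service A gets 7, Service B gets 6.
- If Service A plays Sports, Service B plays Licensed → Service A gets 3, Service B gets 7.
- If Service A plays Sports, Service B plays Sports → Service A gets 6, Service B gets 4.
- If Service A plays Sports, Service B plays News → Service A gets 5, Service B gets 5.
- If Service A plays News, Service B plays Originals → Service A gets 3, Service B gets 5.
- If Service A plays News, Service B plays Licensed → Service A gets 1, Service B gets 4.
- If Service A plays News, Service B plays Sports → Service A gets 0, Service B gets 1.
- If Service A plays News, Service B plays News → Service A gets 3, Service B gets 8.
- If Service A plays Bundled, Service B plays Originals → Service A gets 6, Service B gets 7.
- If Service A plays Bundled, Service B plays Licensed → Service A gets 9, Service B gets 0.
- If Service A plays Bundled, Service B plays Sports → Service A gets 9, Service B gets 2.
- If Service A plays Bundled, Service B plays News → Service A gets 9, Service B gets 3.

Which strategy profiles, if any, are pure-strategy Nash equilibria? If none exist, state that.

This game has no pure Nash equilibrium.

(Sports, Originals): Service B can switch to Licensed (6 → 7). Not NE.
(Sports, Licensed): Service A can switch to Bundled (3 → 9). Not NE.
(Sports, Sports): Service A can switch to Bundled (6 → 9). Not NE.
(Sports, News): Service A can switch to Bundled (5 → 9). Not NE.
(News, Originals): Service A can switch to Sports (3 → 7). Not NE.
(News, Licensed): Service A can switch to Sports (1 → 3). Not NE.
(News, Sports): Service A can switch to Sports (0 → 6). Not NE.
(News, News): Service A can switch to Sports (3 → 5). Not NE.
(The remaining 4 profiles each have a profitable deviation by the same check.)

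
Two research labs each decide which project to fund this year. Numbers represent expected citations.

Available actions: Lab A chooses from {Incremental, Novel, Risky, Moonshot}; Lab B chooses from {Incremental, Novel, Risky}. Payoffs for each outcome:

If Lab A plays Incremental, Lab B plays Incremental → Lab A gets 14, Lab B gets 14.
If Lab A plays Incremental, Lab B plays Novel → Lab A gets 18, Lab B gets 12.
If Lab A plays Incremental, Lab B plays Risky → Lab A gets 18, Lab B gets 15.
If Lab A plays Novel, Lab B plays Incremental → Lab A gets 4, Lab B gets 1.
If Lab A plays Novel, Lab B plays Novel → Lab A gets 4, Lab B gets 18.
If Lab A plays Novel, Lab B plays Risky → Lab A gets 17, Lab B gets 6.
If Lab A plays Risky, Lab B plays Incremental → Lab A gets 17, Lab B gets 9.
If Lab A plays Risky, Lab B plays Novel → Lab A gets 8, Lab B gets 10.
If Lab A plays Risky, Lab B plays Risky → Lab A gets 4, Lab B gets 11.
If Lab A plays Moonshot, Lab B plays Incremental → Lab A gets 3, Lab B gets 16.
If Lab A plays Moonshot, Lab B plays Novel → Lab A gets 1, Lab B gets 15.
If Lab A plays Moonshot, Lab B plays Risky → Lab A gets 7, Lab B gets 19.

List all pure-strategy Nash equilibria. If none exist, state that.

(Incremental, Incremental): Lab A can switch to Risky (14 → 17). Not NE.
(Incremental, Novel): Lab B can switch to Incremental (12 → 14). Not NE.
(Incremental, Risky): Lab A gets 18, best alternative 17; Lab B gets 15, best alternative 14. No profitable deviation — NE.
(Novel, Incremental): Lab A can switch to Incremental (4 → 14). Not NE.
(Novel, Novel): Lab A can switch to Incremental (4 → 18). Not NE.
(Novel, Risky): Lab A can switch to Incremental (17 → 18). Not NE.
(Risky, Incremental): Lab B can switch to Novel (9 → 10). Not NE.
(Risky, Novel): Lab A can switch to Incremental (8 → 18). Not NE.
(Risky, Risky): Lab A can switch to Incremental (4 → 18). Not NE.
(Moonshot, Incremental): Lab A can switch to Incremental (3 → 14). Not NE.
(Moonshot, Novel): Lab A can switch to Incremental (1 → 18). Not NE.
(Moonshot, Risky): Lab A can switch to Incremental (7 → 18). Not NE.

Pure NE: (Incremental, Risky)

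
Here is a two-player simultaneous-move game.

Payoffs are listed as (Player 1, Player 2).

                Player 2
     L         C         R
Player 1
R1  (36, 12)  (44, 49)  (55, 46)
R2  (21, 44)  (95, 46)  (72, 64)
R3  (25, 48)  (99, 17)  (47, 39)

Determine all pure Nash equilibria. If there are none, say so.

The unique pure-strategy Nash equilibrium is (R2, R).

(R1, L): Player 2 can switch to C (12 → 49). Not NE.
(R1, C): Player 1 can switch to R2 (44 → 95). Not NE.
(R1, R): Player 1 can switch to R2 (55 → 72). Not NE.
(R2, L): Player 1 can switch to R1 (21 → 36). Not NE.
(R2, C): Player 1 can switch to R3 (95 → 99). Not NE.
(R2, R): Player 1 gets 72, best alternative 55; Player 2 gets 64, best alternative 46. No profitable deviation — NE.
(R3, L): Player 1 can switch to R1 (25 → 36). Not NE.
(R3, C): Player 2 can switch to L (17 → 48). Not NE.
(R3, R): Player 1 can switch to R1 (47 → 55). Not NE.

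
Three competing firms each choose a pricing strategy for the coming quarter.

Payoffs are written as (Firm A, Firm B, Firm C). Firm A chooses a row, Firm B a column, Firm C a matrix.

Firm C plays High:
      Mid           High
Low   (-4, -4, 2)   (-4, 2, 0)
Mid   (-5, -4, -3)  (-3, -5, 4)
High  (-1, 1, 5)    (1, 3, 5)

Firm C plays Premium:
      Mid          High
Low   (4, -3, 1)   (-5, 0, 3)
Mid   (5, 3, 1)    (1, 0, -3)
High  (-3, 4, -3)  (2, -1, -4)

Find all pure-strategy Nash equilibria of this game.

Firm A against (Mid, High): payoffs -4, -5, -1 → best response High.
Firm A against (Mid, Premium): payoffs 4, 5, -3 → best response Mid.
Firm A against (High, High): payoffs -4, -3, 1 → best response High.
Firm A against (High, Premium): payoffs -5, 1, 2 → best response High.
Firm B against (Low, High): payoffs -4, 2 → best response High.
Firm B against (Low, Premium): payoffs -3, 0 → best response High.
Firm B against (Mid, High): payoffs -4, -5 → best response Mid.
Firm B against (Mid, Premium): payoffs 3, 0 → best response Mid.
Firm B against (High, High): payoffs 1, 3 → best response High.
Firm B against (High, Premium): payoffs 4, -1 → best response Mid.
Firm C against (Low, Mid): payoffs 2, 1 → best response High.
Firm C against (Low, High): payoffs 0, 3 → best response Premium.
Firm C against (Mid, Mid): payoffs -3, 1 → best response Premium.
Firm C against (Mid, High): payoffs 4, -3 → best response High.
Firm C against (High, Mid): payoffs 5, -3 → best response High.
Firm C against (High, High): payoffs 5, -4 → best response High.
Mutual best responses: (Mid, Mid, Premium); (High, High, High).

(Mid, Mid, Premium), (High, High, High)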